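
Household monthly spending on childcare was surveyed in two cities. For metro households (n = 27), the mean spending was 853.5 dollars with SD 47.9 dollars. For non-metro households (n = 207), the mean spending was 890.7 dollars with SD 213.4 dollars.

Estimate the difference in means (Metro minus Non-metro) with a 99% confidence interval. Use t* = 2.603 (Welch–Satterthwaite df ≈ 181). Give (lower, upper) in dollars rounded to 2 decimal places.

(-82.66, 8.26)

Per-group SEs: s₁/√n₁ = 47.9/√27 = 9.2184, s₂/√n₂ = 213.4/√207 = 14.8323.
Unpooled SE of the difference: √(84.97889856 + 219.99712329) = 17.4636.
Margin of error = t* · SE = 2.603 × 17.4636 = 45.4578.
x̄₁ − x̄₂ = 853.5 − 890.7 = -37.2000.
CI: -37.2000 ± 45.4578 = (-82.66, 8.26).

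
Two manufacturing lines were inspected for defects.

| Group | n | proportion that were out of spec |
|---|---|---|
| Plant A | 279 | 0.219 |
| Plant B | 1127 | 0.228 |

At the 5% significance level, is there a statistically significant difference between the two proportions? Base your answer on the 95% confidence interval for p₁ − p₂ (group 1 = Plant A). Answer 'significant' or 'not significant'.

Each SE is √(p̂(1−p̂)/n): √(0.2190·0.7810/279) = 0.02476 and √(0.2280·0.7720/1127) = 0.01250.
SE(p̂₁ − p̂₂) = √(SE₁² + SE₂²) = √(0.0006130576 + 0.00015625) = 0.02774, since the two samples are independent.
At 95% confidence z* = 1.960; margin = 1.960 × 0.02774 = 0.05437.
The difference is 0.2190 − 0.2280 = -0.0090, so the interval is -0.0090 ± 0.05437 = (-0.06337, 0.04537).
The interval (-0.06337, 0.04537) contains 0, so the difference is not significant.

not significant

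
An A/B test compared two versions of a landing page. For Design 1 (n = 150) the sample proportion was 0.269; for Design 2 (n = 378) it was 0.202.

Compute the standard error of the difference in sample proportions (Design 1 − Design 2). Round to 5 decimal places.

Each SE is √(p̂(1−p̂)/n): √(0.2690·0.7310/150) = 0.03621 and √(0.2020·0.7980/378) = 0.02065.
SE(p̂₁ − p̂₂) = √(SE₁² + SE₂²) = √(0.0013111641 + 0.0004264225) = 0.04168, since the two samples are independent.

0.04168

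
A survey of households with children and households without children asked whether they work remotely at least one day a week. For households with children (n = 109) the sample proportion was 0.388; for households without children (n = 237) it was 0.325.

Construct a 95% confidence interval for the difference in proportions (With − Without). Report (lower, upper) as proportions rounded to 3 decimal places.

SE₁ = √(p̂₁(1−p̂₁)/n₁) = √(0.3880·0.6120/109) = 0.04667; SE₂ = √(0.3250·0.6750/237) = 0.03042.
Independent samples: SE of the difference = √(SE₁² + SE₂²) = √(0.0021780889 + 0.0009253764) = 0.05571.
z* for 95% confidence is 1.960, so the margin of error is 1.960 × 0.05571 = 0.10919.
Point estimate p̂₁ − p̂₂ = 0.3880 − 0.3250 = 0.0630.
0.0630 ± 0.10919 → (-0.046, 0.172).

(-0.046, 0.172)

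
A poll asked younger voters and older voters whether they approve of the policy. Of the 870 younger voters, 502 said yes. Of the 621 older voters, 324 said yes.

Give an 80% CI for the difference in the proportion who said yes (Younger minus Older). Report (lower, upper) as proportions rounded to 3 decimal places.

Sample proportions: 502/870 = 0.5770, 324/621 = 0.5217.
Each SE is √(p̂(1−p̂)/n): √(0.5770·0.4230/870) = 0.01675 and √(0.5217·0.4783/621) = 0.02005.
SE(p̂₁ − p̂₂) = √(SE₁² + SE₂²) = √(0.0002805625 + 0.0004020025) = 0.02613, since the two samples are independent.
At 80% confidence z* = 1.282; margin = 1.282 × 0.02613 = 0.03350.
The difference is 0.5770 − 0.5217 = 0.0553, so the interval is 0.0553 ± 0.03350 = (0.022, 0.089).

(0.022, 0.089)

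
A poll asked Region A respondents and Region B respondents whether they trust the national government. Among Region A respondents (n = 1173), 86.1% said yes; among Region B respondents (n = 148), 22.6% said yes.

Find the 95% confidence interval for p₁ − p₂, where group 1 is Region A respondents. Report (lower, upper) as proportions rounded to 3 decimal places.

(0.565, 0.705)

SE₁ = √(p̂₁(1−p̂₁)/n₁) = √(0.8610·0.1390/1173) = 0.01010; SE₂ = √(0.2260·0.7740/148) = 0.03438.
Independent samples: SE of the difference = √(SE₁² + SE₂²) = √(0.00010201 + 0.0011819844) = 0.03583.
z* for 95% confidence is 1.960, so the margin of error is 1.960 × 0.03583 = 0.07023.
Point estimate p̂₁ − p̂₂ = 0.8610 − 0.2260 = 0.6350.
0.6350 ± 0.07023 → (0.565, 0.705).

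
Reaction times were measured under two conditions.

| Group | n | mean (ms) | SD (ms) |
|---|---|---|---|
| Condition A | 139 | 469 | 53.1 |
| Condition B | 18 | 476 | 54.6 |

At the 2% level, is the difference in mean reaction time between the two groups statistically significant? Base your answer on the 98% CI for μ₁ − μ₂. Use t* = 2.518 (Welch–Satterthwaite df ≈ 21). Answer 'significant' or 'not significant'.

Per-group SEs: s₁/√n₁ = 53.1/√139 = 4.5039, s₂/√n₂ = 54.6/√18 = 12.8693.
Unpooled SE of the difference: √(20.28511521 + 165.61888249) = 13.6347.
Margin of error = t* · SE = 2.518 × 13.6347 = 34.3322.
x̄₁ − x̄₂ = 469 − 476 = -7.0000.
CI: -7.0000 ± 34.3322 = (-41.3322, 27.3322).
The interval (-41.3322, 27.3322) contains 0, so the difference is not significant.

not significant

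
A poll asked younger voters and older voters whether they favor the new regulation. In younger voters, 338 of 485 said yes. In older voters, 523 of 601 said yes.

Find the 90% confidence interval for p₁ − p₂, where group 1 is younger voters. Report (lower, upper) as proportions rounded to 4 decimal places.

(-0.2144, -0.1322)

Sample proportions: 338/485 = 0.6969, 523/601 = 0.8702.
Each SE is √(p̂(1−p̂)/n): √(0.6969·0.3031/485) = 0.02087 and √(0.8702·0.1298/601) = 0.01371.
SE(p̂₁ − p̂₂) = √(SE₁² + SE₂²) = √(0.0004355569 + 0.0001879641) = 0.02497, since the two samples are independent.
At 90% confidence z* = 1.645; margin = 1.645 × 0.02497 = 0.04108.
The difference is 0.6969 − 0.8702 = -0.1733, so the interval is -0.1733 ± 0.04108 = (-0.2144, -0.1322).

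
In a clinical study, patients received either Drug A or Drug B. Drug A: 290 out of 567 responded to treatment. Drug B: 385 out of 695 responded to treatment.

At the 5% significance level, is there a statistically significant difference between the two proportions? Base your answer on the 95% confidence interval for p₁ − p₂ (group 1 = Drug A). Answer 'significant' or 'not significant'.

not significant

p̂₁ = 290/567 = 0.5115 and p̂₂ = 385/695 = 0.5540.
SE₁ = √(p̂₁(1−p̂₁)/n₁) = √(0.5115·0.4885/567) = 0.02099; SE₂ = √(0.5540·0.4460/695) = 0.01886.
Independent samples: SE of the difference = √(SE₁² + SE₂²) = √(0.0004405801 + 0.0003556996) = 0.02822.
z* for 95% confidence is 1.960, so the margin of error is 1.960 × 0.02822 = 0.05531.
Point estimate p̂₁ − p̂₂ = 0.5115 − 0.5540 = -0.0425.
-0.0425 ± 0.05531 → (-0.09781, 0.01281).
The interval (-0.09781, 0.01281) contains 0, so the difference is not significant.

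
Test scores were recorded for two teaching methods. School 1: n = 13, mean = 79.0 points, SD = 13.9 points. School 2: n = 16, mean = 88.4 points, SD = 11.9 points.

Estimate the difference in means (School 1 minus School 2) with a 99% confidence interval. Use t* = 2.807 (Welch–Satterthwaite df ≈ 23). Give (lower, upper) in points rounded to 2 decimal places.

(-23.07, 4.27)

Standard errors of each mean: 13.9/√13 = 3.8552 and 11.9/√16 = 2.9750.
SE(x̄₁ − x̄₂) = √(3.8552² + 2.9750²) = 4.8696 for independent samples with unequal variances.
With t* = 2.807, the margin is 2.807 × 4.8696 = 13.6690.
x̄₁ − x̄₂ = 79.0 − 88.4 = -9.4000; the interval is -9.4000 ± 13.6690 = (-23.07, 4.27).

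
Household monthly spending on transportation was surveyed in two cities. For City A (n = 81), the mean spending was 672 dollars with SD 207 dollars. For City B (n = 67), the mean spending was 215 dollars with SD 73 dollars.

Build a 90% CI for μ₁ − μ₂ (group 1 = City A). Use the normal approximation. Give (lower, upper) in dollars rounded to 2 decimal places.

(416.42, 497.58)

Per-group SEs: s₁/√n₁ = 207/√81 = 23.0000, s₂/√n₂ = 73/√67 = 8.9184.
Unpooled SE of the difference: √(529.0 + 79.53785856) = 24.6686.
Margin of error = z* · SE = 1.645 × 24.6686 = 40.5798.
x̄₁ − x̄₂ = 672 − 215 = 457.0000.
CI: 457.0000 ± 40.5798 = (416.42, 497.58).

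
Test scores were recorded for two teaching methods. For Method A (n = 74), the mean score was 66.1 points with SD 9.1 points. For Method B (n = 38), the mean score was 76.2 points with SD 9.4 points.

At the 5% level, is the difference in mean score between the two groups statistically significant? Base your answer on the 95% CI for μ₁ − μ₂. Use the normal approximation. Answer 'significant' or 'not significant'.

significant

Standard errors of each mean: 9.1/√74 = 1.0579 and 9.4/√38 = 1.5249.
SE(x̄₁ − x̄₂) = √(1.0579² + 1.5249²) = 1.8559 for independent samples with unequal variances.
With z* = 1.960, the margin is 1.960 × 1.8559 = 3.6376.
x̄₁ − x̄₂ = 66.1 − 76.2 = -10.1000; the interval is -10.1000 ± 3.6376 = (-13.7376, -6.4624).
The interval (-13.7376, -6.4624) does not contain 0, so the difference is significant.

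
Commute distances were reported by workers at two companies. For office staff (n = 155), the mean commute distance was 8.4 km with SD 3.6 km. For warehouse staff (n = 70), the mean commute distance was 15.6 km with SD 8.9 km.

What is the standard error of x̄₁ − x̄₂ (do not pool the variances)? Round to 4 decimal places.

1.1024

SE₁ = s₁/√n₁ = 3.6/√155 = 0.2892; SE₂ = 8.9/√70 = 1.0638.
Independent samples, unequal variances: SE_diff = √(SE₁² + SE₂²) = √(0.08363664 + 1.13167044) = 1.1024.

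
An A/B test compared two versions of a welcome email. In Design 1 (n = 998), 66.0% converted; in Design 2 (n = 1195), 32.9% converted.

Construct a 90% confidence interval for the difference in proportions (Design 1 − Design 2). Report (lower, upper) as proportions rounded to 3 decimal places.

The two standard errors are √(0.6600×0.3400/998) = 0.01499 and √(0.3290×0.6710/1195) = 0.01359.
Because the samples are independent, SE_diff = √(0.01499² + 0.01359²) = 0.02023.
Using z* = 1.645 for 90%, ME = 1.645 × 0.02023 = 0.03328.
p̂₁ − p̂₂ = 0.3310; interval 0.3310 ± 0.03328 gives (0.298, 0.364).

(0.298, 0.364)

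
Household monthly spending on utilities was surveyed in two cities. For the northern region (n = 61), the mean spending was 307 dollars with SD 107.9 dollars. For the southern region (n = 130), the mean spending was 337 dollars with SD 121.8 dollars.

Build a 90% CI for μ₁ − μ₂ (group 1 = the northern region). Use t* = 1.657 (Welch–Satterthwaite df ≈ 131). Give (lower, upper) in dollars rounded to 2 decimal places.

(-58.94, -1.06)

Standard errors of each mean: 107.9/√61 = 13.8152 and 121.8/√130 = 10.6826.
SE(x̄₁ − x̄₂) = √(13.8152² + 10.6826²) = 17.4636 for independent samples with unequal variances.
With t* = 1.657, the margin is 1.657 × 17.4636 = 28.9372.
x̄₁ − x̄₂ = 307 − 337 = -30.0000; the interval is -30.0000 ± 28.9372 = (-58.94, -1.06).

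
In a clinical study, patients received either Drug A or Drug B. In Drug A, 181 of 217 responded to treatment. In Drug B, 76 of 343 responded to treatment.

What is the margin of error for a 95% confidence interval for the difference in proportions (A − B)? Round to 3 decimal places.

0.066

First, p̂₁ = 181/217 = 0.8341; p̂₂ = 76/343 = 0.2216.
The two standard errors are √(0.8341×0.1659/217) = 0.02525 and √(0.2216×0.7784/343) = 0.02243.
Because the samples are independent, SE_diff = √(0.02525² + 0.02243²) = 0.03377.
Using z* = 1.960 for 95%, ME = 1.960 × 0.03377 = 0.06619.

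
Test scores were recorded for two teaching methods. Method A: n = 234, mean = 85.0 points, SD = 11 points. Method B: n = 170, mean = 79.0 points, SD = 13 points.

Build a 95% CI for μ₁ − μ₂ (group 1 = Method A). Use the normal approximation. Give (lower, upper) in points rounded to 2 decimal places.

Standard errors of each mean: 11/√234 = 0.7191 and 13/√170 = 0.9971.
SE(x̄₁ − x̄₂) = √(0.7191² + 0.9971²) = 1.2294 for independent samples with unequal variances.
With z* = 1.960, the margin is 1.960 × 1.2294 = 2.4096.
x̄₁ − x̄₂ = 85.0 − 79.0 = 6.0000; the interval is 6.0000 ± 2.4096 = (3.59, 8.41).

(3.59, 8.41)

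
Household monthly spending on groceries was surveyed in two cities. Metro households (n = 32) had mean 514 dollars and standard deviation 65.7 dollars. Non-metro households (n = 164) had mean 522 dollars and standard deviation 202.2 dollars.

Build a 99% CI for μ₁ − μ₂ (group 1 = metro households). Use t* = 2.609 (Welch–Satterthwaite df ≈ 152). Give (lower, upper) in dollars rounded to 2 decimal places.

(-59.14, 43.14)

SE₁ = s₁/√n₁ = 65.7/√32 = 11.6142; SE₂ = 202.2/√164 = 15.7892.
Independent samples, unequal variances: SE_diff = √(SE₁² + SE₂²) = √(134.88964164 + 249.29883664) = 19.6007.
t* = 2.609, so margin of error = 2.609 × 19.6007 = 51.1382.
Difference in means = 514 − 522 = -8.0000.
-8.0000 ± 51.1382 → (-59.14, 43.14).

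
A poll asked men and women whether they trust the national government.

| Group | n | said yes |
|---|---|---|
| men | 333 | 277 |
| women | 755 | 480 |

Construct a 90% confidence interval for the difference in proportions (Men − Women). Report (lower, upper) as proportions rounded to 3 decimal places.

p̂₁ = 277/333 = 0.8318 and p̂₂ = 480/755 = 0.6358.
SE₁ = √(p̂₁(1−p̂₁)/n₁) = √(0.8318·0.1682/333) = 0.02050; SE₂ = √(0.6358·0.3642/755) = 0.01751.
Independent samples: SE of the difference = √(SE₁² + SE₂²) = √(0.00042025 + 0.0003066001) = 0.02696.
z* for 90% confidence is 1.645, so the margin of error is 1.645 × 0.02696 = 0.04435.
Point estimate p̂₁ − p̂₂ = 0.8318 − 0.6358 = 0.1960.
0.1960 ± 0.04435 → (0.152, 0.240).

(0.152, 0.240)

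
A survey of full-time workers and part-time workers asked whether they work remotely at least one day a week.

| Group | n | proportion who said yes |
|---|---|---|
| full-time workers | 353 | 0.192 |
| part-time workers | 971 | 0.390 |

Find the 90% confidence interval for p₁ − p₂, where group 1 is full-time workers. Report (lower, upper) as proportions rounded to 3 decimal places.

(-0.241, -0.155)

Each SE is √(p̂(1−p̂)/n): √(0.1920·0.8080/353) = 0.02096 and √(0.3900·0.6100/971) = 0.01565.
SE(p̂₁ − p̂₂) = √(SE₁² + SE₂²) = √(0.0004393216 + 0.0002449225) = 0.02616, since the two samples are independent.
At 90% confidence z* = 1.645; margin = 1.645 × 0.02616 = 0.04303.
The difference is 0.1920 − 0.3900 = -0.1980, so the interval is -0.1980 ± 0.04303 = (-0.241, -0.155).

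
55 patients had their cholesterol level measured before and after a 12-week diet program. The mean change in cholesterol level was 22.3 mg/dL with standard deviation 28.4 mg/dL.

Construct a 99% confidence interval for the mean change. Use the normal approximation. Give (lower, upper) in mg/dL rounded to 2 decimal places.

Paired design: SE = s_d/√n = 28.4/√55 = 3.8295.
z* = 2.576; margin of error = 2.576 × 3.8295 = 9.8648.
22.3 ± 9.8648 → (12.44, 32.16).

(12.44, 32.16)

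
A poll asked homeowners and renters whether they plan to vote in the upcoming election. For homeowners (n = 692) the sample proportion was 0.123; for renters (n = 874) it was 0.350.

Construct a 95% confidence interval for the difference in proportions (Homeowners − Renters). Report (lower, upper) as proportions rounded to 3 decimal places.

(-0.267, -0.187)

Each SE is √(p̂(1−p̂)/n): √(0.1230·0.8770/692) = 0.01249 and √(0.3500·0.6500/874) = 0.01613.
SE(p̂₁ − p̂₂) = √(SE₁² + SE₂²) = √(0.0001560001 + 0.0002601769) = 0.02040, since the two samples are independent.
At 95% confidence z* = 1.960; margin = 1.960 × 0.02040 = 0.03998.
The difference is 0.1230 − 0.3500 = -0.2270, so the interval is -0.2270 ± 0.03998 = (-0.267, -0.187).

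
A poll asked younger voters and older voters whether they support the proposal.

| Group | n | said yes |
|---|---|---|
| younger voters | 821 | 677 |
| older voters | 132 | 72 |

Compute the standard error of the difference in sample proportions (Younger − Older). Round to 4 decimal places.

Sample proportions: 677/821 = 0.8246, 72/132 = 0.5455.
Each SE is √(p̂(1−p̂)/n): √(0.8246·0.1754/821) = 0.01327 and √(0.5455·0.4545/132) = 0.04334.
SE(p̂₁ − p̂₂) = √(SE₁² + SE₂²) = √(0.0001760929 + 0.0018783556) = 0.04533, since the two samples are independent.

0.0453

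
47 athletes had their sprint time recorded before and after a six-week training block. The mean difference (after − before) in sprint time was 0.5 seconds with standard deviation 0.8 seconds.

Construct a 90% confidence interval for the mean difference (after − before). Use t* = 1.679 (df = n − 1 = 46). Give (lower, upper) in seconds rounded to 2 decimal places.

Paired design: SE = s_d/√n = 0.8/√47 = 0.1167.
t* = 1.679; margin of error = 1.679 × 0.1167 = 0.1959.
0.5 ± 0.1959 → (0.30, 0.70).

(0.30, 0.70)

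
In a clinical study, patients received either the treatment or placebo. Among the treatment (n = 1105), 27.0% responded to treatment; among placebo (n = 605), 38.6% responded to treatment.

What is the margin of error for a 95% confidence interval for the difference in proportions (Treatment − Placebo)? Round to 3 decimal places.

0.047

The two standard errors are √(0.2700×0.7300/1105) = 0.01336 and √(0.3860×0.6140/605) = 0.01979.
Because the samples are independent, SE_diff = √(0.01336² + 0.01979²) = 0.02388.
Using z* = 1.960 for 95%, ME = 1.960 × 0.02388 = 0.04680.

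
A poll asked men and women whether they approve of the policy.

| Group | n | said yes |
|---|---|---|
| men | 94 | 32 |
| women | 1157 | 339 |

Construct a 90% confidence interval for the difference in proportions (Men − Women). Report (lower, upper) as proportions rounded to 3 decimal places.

(-0.036, 0.131)

Sample proportions: 32/94 = 0.3404, 339/1157 = 0.2930.
Each SE is √(p̂(1−p̂)/n): √(0.3404·0.6596/94) = 0.04887 and √(0.2930·0.7070/1157) = 0.01338.
SE(p̂₁ − p̂₂) = √(SE₁² + SE₂²) = √(0.0023882769 + 0.0001790244) = 0.05067, since the two samples are independent.
At 90% confidence z* = 1.645; margin = 1.645 × 0.05067 = 0.08335.
The difference is 0.3404 − 0.2930 = 0.0474, so the interval is 0.0474 ± 0.08335 = (-0.036, 0.131).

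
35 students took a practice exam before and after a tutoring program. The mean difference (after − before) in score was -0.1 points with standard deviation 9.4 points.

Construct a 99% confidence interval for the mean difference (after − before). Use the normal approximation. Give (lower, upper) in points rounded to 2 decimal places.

(-4.19, 3.99)

Paired design: SE = s_d/√n = 9.4/√35 = 1.5889.
z* = 2.576; margin of error = 2.576 × 1.5889 = 4.0930.
-0.1 ± 4.0930 → (-4.19, 3.99).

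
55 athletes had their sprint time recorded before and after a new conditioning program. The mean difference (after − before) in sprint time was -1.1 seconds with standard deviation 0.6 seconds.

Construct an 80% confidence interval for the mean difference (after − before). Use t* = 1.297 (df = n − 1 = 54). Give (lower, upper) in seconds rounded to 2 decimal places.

(-1.20, -1.00)

This is a matched-pairs design, so SE = s_d/√n = 0.6/√55 = 0.0809.
Margin = 1.297 × 0.0809 = 0.1049; the interval is -1.1 ± 0.1049 = (-1.20, -1.00).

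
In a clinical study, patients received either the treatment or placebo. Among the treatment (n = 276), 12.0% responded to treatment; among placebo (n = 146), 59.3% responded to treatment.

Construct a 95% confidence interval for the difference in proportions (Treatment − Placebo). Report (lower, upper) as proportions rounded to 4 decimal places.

(-0.5614, -0.3846)

Each SE is √(p̂(1−p̂)/n): √(0.1200·0.8800/276) = 0.01956 and √(0.5930·0.4070/146) = 0.04066.
SE(p̂₁ − p̂₂) = √(SE₁² + SE₂²) = √(0.0003825936 + 0.0016532356) = 0.04512, since the two samples are independent.
At 95% confidence z* = 1.960; margin = 1.960 × 0.04512 = 0.08844.
The difference is 0.1200 − 0.5930 = -0.4730, so the interval is -0.4730 ± 0.08844 = (-0.5614, -0.3846).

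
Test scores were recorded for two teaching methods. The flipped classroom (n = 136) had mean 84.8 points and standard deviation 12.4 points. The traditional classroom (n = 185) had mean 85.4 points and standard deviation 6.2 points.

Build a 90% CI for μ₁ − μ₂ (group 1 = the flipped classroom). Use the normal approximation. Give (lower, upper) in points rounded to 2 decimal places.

(-2.50, 1.30)

Per-group SEs: s₁/√n₁ = 12.4/√136 = 1.0633, s₂/√n₂ = 6.2/√185 = 0.4558.
Unpooled SE of the difference: √(1.13060689 + 0.20775364) = 1.1569.
Margin of error = z* · SE = 1.645 × 1.1569 = 1.9031.
x̄₁ − x̄₂ = 84.8 − 85.4 = -0.6000.
CI: -0.6000 ± 1.9031 = (-2.50, 1.30).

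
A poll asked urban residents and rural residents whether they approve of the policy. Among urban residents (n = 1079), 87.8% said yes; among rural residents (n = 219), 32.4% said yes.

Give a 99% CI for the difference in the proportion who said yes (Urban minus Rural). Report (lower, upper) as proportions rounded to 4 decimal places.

Each SE is √(p̂(1−p̂)/n): √(0.8780·0.1220/1079) = 0.00996 and √(0.3240·0.6760/219) = 0.03162.
SE(p̂₁ − p̂₂) = √(SE₁² + SE₂²) = √(0.0000992016 + 0.0009998244) = 0.03315, since the two samples are independent.
At 99% confidence z* = 2.576; margin = 2.576 × 0.03315 = 0.08539.
The difference is 0.8780 − 0.3240 = 0.5540, so the interval is 0.5540 ± 0.08539 = (0.4686, 0.6394).

(0.4686, 0.6394)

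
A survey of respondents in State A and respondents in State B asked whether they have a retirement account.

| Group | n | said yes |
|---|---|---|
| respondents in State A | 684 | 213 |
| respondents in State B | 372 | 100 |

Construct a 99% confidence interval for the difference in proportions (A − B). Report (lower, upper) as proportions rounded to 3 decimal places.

First, p̂₁ = 213/684 = 0.3114; p̂₂ = 100/372 = 0.2688.
The two standard errors are √(0.3114×0.6886/684) = 0.01771 and √(0.2688×0.7312/372) = 0.02299.
Because the samples are independent, SE_diff = √(0.01771² + 0.02299²) = 0.02902.
Using z* = 2.576 for 99%, ME = 2.576 × 0.02902 = 0.07476.
p̂₁ − p̂₂ = 0.0426; interval 0.0426 ± 0.07476 gives (-0.032, 0.117).

(-0.032, 0.117)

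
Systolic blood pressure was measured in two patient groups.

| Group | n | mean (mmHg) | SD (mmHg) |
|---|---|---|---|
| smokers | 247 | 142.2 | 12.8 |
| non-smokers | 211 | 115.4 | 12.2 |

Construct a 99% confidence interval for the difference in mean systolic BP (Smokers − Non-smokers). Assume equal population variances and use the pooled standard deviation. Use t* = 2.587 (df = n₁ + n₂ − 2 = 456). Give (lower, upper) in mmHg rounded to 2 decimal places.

(23.76, 29.84)

s_p = √[((n₁−1)s₁² + (n₂−1)s₂²)/(n₁+n₂−2)] = √[(246·12.8² + 210·12.2²)/456] = 12.5273.
SE = 12.5273·√(1/247 + 1/211) = 1.1744.
With t* = 2.587, margin = 2.587 × 1.1744 = 3.0382.
x̄₁ − x̄₂ = 142.2 − 115.4 = 26.8000; interval 26.8000 ± 3.0382 = (23.76, 29.84).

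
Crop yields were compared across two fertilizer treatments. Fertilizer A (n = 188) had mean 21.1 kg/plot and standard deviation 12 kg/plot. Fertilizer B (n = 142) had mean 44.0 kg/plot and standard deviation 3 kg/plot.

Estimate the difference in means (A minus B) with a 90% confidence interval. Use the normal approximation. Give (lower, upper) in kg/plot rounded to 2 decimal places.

Standard errors of each mean: 12/√188 = 0.8752 and 3/√142 = 0.2518.
SE(x̄₁ − x̄₂) = √(0.8752² + 0.2518²) = 0.9107 for independent samples with unequal variances.
With z* = 1.645, the margin is 1.645 × 0.9107 = 1.4981.
x̄₁ − x̄₂ = 21.1 − 44.0 = -22.9000; the interval is -22.9000 ± 1.4981 = (-24.40, -21.40).

(-24.40, -21.40)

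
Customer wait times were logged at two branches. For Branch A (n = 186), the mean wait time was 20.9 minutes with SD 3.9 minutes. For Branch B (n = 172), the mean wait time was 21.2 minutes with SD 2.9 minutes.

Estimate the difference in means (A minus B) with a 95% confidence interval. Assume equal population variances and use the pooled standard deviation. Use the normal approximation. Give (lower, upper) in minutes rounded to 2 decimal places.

(-1.02, 0.42)

s_p = √[((n₁−1)s₁² + (n₂−1)s₂²)/(n₁+n₂−2)] = √[(185·3.9² + 171·2.9²)/356] = 3.4560.
SE = 3.4560·√(1/186 + 1/172) = 0.3656.
With z* = 1.960, margin = 1.960 × 0.3656 = 0.7166.
x̄₁ − x̄₂ = 20.9 − 21.2 = -0.3000; interval -0.3000 ± 0.7166 = (-1.02, 0.42).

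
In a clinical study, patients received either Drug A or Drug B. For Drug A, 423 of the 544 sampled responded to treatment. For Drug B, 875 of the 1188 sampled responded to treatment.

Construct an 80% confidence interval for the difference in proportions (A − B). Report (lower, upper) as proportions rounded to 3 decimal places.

(0.013, 0.069)

p̂₁ = 423/544 = 0.7776 and p̂₂ = 875/1188 = 0.7365.
SE₁ = √(p̂₁(1−p̂₁)/n₁) = √(0.7776·0.2224/544) = 0.01783; SE₂ = √(0.7365·0.2635/1188) = 0.01278.
Independent samples: SE of the difference = √(SE₁² + SE₂²) = √(0.0003179089 + 0.0001633284) = 0.02194.
z* for 80% confidence is 1.282, so the margin of error is 1.282 × 0.02194 = 0.02813.
Point estimate p̂₁ − p̂₂ = 0.7776 − 0.7365 = 0.0411.
0.0411 ± 0.02813 → (0.013, 0.069).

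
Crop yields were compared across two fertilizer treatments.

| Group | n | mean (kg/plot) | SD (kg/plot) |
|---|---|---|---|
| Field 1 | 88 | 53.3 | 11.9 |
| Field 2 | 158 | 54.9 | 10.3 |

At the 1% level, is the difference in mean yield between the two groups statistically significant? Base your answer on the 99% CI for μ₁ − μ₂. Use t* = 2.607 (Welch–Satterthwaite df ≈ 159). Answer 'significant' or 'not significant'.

Standard errors of each mean: 11.9/√88 = 1.2685 and 10.3/√158 = 0.8194.
SE(x̄₁ − x̄₂) = √(1.2685² + 0.8194²) = 1.5101 for independent samples with unequal variances.
With t* = 2.607, the margin is 2.607 × 1.5101 = 3.9368.
x̄₁ − x̄₂ = 53.3 − 54.9 = -1.6000; the interval is -1.6000 ± 3.9368 = (-5.5368, 2.3368).
The interval (-5.5368, 2.3368) contains 0, so the difference is not significant.

not significant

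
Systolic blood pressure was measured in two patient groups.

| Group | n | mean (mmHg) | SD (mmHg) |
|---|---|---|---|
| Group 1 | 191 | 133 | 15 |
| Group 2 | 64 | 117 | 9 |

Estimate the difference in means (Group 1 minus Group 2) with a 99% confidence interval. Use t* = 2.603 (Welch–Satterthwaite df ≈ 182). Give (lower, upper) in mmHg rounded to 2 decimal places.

Standard errors of each mean: 15/√191 = 1.0854 and 9/√64 = 1.1250.
SE(x̄₁ − x̄₂) = √(1.0854² + 1.1250²) = 1.5632 for independent samples with unequal variances.
With t* = 2.603, the margin is 2.603 × 1.5632 = 4.0690.
x̄₁ − x̄₂ = 133 − 117 = 16.0000; the interval is 16.0000 ± 4.0690 = (11.93, 20.07).

(11.93, 20.07)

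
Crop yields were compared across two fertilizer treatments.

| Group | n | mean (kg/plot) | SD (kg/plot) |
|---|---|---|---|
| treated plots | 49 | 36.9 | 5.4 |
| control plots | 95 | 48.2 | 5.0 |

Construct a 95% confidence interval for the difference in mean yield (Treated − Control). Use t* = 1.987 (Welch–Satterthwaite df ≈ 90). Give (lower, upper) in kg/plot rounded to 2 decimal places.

SE₁ = s₁/√n₁ = 5.4/√49 = 0.7714; SE₂ = 5.0/√95 = 0.5130.
Independent samples, unequal variances: SE_diff = √(SE₁² + SE₂²) = √(0.59505796 + 0.263169) = 0.9264.
t* = 1.987, so margin of error = 1.987 × 0.9264 = 1.8408.
Difference in means = 36.9 − 48.2 = -11.3000.
-11.3000 ± 1.8408 → (-13.14, -9.46).

(-13.14, -9.46)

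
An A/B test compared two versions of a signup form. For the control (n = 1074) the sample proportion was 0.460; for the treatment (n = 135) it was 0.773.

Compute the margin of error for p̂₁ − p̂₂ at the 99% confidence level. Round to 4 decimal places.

0.1008

The two standard errors are √(0.4600×0.5400/1074) = 0.01521 and √(0.7730×0.2270/135) = 0.03605.
Because the samples are independent, SE_diff = √(0.01521² + 0.03605²) = 0.03913.
Using z* = 2.576 for 99%, ME = 2.576 × 0.03913 = 0.10080.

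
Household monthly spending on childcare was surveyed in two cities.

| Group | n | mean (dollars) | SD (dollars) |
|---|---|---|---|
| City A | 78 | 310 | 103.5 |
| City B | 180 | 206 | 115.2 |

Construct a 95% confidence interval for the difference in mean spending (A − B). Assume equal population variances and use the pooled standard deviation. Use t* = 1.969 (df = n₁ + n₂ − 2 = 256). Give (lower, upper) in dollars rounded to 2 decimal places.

s_p = √[((n₁−1)s₁² + (n₂−1)s₂²)/(n₁+n₂−2)] = √[(77·103.5² + 179·115.2²)/256] = 111.8097.
SE = 111.8097·√(1/78 + 1/180) = 15.1567.
With t* = 1.969, margin = 1.969 × 15.1567 = 29.8435.
x̄₁ − x̄₂ = 310 − 206 = 104.0000; interval 104.0000 ± 29.8435 = (74.16, 133.84).

(74.16, 133.84)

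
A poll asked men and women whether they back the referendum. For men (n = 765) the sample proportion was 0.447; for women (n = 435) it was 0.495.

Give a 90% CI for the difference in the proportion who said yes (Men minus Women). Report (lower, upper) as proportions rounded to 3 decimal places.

(-0.097, 0.001)

Each SE is √(p̂(1−p̂)/n): √(0.4470·0.5530/765) = 0.01798 and √(0.4950·0.5050/435) = 0.02397.
SE(p̂₁ − p̂₂) = √(SE₁² + SE₂²) = √(0.0003232804 + 0.0005745609) = 0.02996, since the two samples are independent.
At 90% confidence z* = 1.645; margin = 1.645 × 0.02996 = 0.04928.
The difference is 0.4470 − 0.4950 = -0.0480, so the interval is -0.0480 ± 0.04928 = (-0.097, 0.001).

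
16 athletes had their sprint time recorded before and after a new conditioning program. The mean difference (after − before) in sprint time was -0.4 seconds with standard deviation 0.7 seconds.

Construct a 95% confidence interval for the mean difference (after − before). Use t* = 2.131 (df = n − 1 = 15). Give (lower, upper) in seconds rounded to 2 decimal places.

(-0.77, -0.03)

Paired design: SE = s_d/√n = 0.7/√16 = 0.1750.
t* = 2.131; margin of error = 2.131 × 0.1750 = 0.3729.
-0.4 ± 0.3729 → (-0.77, -0.03).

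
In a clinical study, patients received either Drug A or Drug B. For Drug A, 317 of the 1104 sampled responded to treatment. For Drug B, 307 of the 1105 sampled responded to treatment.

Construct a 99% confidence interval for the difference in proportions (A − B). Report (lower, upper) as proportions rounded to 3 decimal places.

p̂₁ = 317/1104 = 0.2871 and p̂₂ = 307/1105 = 0.2778.
SE₁ = √(p̂₁(1−p̂₁)/n₁) = √(0.2871·0.7129/1104) = 0.01362; SE₂ = √(0.2778·0.7222/1105) = 0.01347.
Independent samples: SE of the difference = √(SE₁² + SE₂²) = √(0.0001855044 + 0.0001814409) = 0.01916.
z* for 99% confidence is 2.576, so the margin of error is 2.576 × 0.01916 = 0.04936.
Point estimate p̂₁ − p̂₂ = 0.2871 − 0.2778 = 0.0093.
0.0093 ± 0.04936 → (-0.040, 0.059).

(-0.040, 0.059)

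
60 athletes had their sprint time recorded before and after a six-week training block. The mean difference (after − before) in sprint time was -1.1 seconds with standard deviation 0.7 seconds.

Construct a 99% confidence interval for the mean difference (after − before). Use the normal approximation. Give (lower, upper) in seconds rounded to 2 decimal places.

Paired design: SE = s_d/√n = 0.7/√60 = 0.0904.
z* = 2.576; margin of error = 2.576 × 0.0904 = 0.2329.
-1.1 ± 0.2329 → (-1.33, -0.87).

(-1.33, -0.87)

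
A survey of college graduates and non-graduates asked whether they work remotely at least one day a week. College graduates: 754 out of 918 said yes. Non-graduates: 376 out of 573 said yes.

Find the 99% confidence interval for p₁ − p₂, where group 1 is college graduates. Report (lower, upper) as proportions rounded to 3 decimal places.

Sample proportions: 754/918 = 0.8214, 376/573 = 0.6562.
Each SE is √(p̂(1−p̂)/n): √(0.8214·0.1786/918) = 0.01264 and √(0.6562·0.3438/573) = 0.01984.
SE(p̂₁ − p̂₂) = √(SE₁² + SE₂²) = √(0.0001597696 + 0.0003936256) = 0.02352, since the two samples are independent.
At 99% confidence z* = 2.576; margin = 2.576 × 0.02352 = 0.06059.
The difference is 0.8214 − 0.6562 = 0.1652, so the interval is 0.1652 ± 0.06059 = (0.105, 0.226).

(0.105, 0.226)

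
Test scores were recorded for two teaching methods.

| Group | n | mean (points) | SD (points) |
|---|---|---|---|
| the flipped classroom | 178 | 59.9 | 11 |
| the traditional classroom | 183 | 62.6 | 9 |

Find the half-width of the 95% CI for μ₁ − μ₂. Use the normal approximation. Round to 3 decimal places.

2.076

Standard errors of each mean: 11/√178 = 0.8245 and 9/√183 = 0.6653.
SE(x̄₁ − x̄₂) = √(0.8245² + 0.6653²) = 1.0594 for independent samples with unequal variances.
With z* = 1.960, the margin is 1.960 × 1.0594 = 2.0764.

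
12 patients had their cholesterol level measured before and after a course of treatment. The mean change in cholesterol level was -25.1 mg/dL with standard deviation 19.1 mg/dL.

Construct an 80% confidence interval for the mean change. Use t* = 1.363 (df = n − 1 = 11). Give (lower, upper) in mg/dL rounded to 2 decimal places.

This is a matched-pairs design, so SE = s_d/√n = 19.1/√12 = 5.5137.
Margin = 1.363 × 5.5137 = 7.5152; the interval is -25.1 ± 7.5152 = (-32.62, -17.58).

(-32.62, -17.58)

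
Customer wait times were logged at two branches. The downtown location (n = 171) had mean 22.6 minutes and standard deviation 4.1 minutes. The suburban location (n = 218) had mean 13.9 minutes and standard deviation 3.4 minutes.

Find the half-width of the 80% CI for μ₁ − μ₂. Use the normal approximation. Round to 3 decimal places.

Per-group SEs: s₁/√n₁ = 4.1/√171 = 0.3135, s₂/√n₂ = 3.4/√218 = 0.2303.
Unpooled SE of the difference: √(0.09828225 + 0.05303809) = 0.3890.
Margin of error = z* · SE = 1.282 × 0.3890 = 0.4987.

0.499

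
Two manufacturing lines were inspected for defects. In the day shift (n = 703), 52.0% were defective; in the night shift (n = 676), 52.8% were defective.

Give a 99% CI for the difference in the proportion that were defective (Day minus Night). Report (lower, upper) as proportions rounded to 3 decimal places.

Each SE is √(p̂(1−p̂)/n): √(0.5200·0.4800/703) = 0.01884 and √(0.5280·0.4720/676) = 0.01920.
SE(p̂₁ − p̂₂) = √(SE₁² + SE₂²) = √(0.0003549456 + 0.00036864) = 0.02690, since the two samples are independent.
At 99% confidence z* = 2.576; margin = 2.576 × 0.02690 = 0.06929.
The difference is 0.5200 − 0.5280 = -0.0080, so the interval is -0.0080 ± 0.06929 = (-0.077, 0.061).

(-0.077, 0.061)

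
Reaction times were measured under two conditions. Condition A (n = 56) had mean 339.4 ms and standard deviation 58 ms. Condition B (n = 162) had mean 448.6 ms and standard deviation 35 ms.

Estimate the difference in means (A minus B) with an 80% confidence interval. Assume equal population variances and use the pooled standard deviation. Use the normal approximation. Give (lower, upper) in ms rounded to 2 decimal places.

Pooled variance s_p² = [55·58² + 161·35²] / (56+162−2) = 1769.6528, so s_p = 42.0672.
SE_diff = s_p·√(1/n₁ + 1/n₂) = 42.0672·√(1/56 + 1/162) = 6.5211.
z* = 1.282; margin = 1.282 × 6.5211 = 8.3601.
Difference = 339.4 − 448.6 = -109.2000.
-109.2000 ± 8.3601 → (-117.56, -100.84).

(-117.56, -100.84)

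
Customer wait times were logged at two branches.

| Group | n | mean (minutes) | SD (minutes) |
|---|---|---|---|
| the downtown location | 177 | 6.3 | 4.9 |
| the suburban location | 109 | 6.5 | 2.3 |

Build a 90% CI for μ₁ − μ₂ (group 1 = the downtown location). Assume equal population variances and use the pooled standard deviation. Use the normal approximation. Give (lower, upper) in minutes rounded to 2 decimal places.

(-1.02, 0.62)

s_p = √[((n₁−1)s₁² + (n₂−1)s₂²)/(n₁+n₂−2)] = √[(176·4.9² + 108·2.3²)/284] = 4.1099.
SE = 4.1099·√(1/177 + 1/109) = 0.5004.
With z* = 1.645, margin = 1.645 × 0.5004 = 0.8232.
x̄₁ − x̄₂ = 6.3 − 6.5 = -0.2000; interval -0.2000 ± 0.8232 = (-1.02, 0.62).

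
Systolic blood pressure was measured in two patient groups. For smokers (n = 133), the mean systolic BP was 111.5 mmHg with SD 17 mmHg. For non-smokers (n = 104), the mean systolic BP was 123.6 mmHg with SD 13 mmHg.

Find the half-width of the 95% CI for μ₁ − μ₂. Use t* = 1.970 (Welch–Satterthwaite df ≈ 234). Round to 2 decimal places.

Per-group SEs: s₁/√n₁ = 17/√133 = 1.4741, s₂/√n₂ = 13/√104 = 1.2748.
Unpooled SE of the difference: √(2.17297081 + 1.62511504) = 1.9489.
Margin of error = t* · SE = 1.970 × 1.9489 = 3.8393.

3.84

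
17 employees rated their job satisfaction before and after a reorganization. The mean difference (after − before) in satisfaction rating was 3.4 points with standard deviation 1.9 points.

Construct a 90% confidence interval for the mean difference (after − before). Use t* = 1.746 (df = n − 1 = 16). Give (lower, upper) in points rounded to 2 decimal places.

(2.60, 4.20)

Paired design: SE = s_d/√n = 1.9/√17 = 0.4608.
t* = 1.746; margin of error = 1.746 × 0.4608 = 0.8046.
3.4 ± 0.8046 → (2.60, 4.20).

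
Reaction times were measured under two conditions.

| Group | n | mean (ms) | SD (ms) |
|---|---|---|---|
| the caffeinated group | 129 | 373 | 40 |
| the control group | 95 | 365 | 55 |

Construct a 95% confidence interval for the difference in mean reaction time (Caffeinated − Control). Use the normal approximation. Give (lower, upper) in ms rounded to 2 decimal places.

SE₁ = s₁/√n₁ = 40/√129 = 3.5218; SE₂ = 55/√95 = 5.6429.
Independent samples, unequal variances: SE_diff = √(SE₁² + SE₂²) = √(12.40307524 + 31.84232041) = 6.6517.
z* = 1.960, so margin of error = 1.960 × 6.6517 = 13.0373.
Difference in means = 373 − 365 = 8.0000.
8.0000 ± 13.0373 → (-5.04, 21.04).

(-5.04, 21.04)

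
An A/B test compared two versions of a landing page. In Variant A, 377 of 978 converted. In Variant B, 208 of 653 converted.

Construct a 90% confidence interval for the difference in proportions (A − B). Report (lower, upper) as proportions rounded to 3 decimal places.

p̂₁ = 377/978 = 0.3855 and p̂₂ = 208/653 = 0.3185.
SE₁ = √(p̂₁(1−p̂₁)/n₁) = √(0.3855·0.6145/978) = 0.01556; SE₂ = √(0.3185·0.6815/653) = 0.01823.
Independent samples: SE of the difference = √(SE₁² + SE₂²) = √(0.0002421136 + 0.0003323329) = 0.02397.
z* for 90% confidence is 1.645, so the margin of error is 1.645 × 0.02397 = 0.03943.
Point estimate p̂₁ − p̂₂ = 0.3855 − 0.3185 = 0.0670.
0.0670 ± 0.03943 → (0.028, 0.106).

(0.028, 0.106)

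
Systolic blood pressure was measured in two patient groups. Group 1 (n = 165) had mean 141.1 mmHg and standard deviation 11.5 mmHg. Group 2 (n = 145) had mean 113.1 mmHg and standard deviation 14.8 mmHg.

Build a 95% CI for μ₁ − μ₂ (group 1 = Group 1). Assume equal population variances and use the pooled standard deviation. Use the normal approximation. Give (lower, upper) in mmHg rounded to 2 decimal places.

Pooled variance s_p² = [164·11.5² + 144·14.8²] / (165+145−2) = 172.8271, so s_p = 13.1464.
SE_diff = s_p·√(1/n₁ + 1/n₂) = 13.1464·√(1/165 + 1/145) = 1.4964.
z* = 1.960; margin = 1.960 × 1.4964 = 2.9329.
Difference = 141.1 − 113.1 = 28.0000.
28.0000 ± 2.9329 → (25.07, 30.93).

(25.07, 30.93)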